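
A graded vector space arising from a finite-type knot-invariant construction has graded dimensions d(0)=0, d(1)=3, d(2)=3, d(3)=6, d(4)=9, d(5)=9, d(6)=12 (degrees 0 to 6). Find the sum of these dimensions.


Total dimension = d(0) + d(1) + ... + d(6)
= 0 + 3 + 3 + 6 + 9 + 9 + 12
= 42

42


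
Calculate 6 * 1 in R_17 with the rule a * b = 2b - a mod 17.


6 * 1 = 2*1 - 6 mod 17
= 2 - 6 mod 17
= -4 mod 17 = 13

13


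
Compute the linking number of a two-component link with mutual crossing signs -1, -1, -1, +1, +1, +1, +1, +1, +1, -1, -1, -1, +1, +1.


Step 1: Count positive crossings: 8
Step 2: Count negative crossings: 6
Step 3: Sum of signs = 8 - 6 = 2
Step 4: Linking number = sum/2 = 2/2 = 1

1


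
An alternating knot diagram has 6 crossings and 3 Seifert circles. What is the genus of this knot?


For alternating knots, g = (c - s + 1)/2.
= (6 - 3 + 1)/2
= 4/2 = 2

2


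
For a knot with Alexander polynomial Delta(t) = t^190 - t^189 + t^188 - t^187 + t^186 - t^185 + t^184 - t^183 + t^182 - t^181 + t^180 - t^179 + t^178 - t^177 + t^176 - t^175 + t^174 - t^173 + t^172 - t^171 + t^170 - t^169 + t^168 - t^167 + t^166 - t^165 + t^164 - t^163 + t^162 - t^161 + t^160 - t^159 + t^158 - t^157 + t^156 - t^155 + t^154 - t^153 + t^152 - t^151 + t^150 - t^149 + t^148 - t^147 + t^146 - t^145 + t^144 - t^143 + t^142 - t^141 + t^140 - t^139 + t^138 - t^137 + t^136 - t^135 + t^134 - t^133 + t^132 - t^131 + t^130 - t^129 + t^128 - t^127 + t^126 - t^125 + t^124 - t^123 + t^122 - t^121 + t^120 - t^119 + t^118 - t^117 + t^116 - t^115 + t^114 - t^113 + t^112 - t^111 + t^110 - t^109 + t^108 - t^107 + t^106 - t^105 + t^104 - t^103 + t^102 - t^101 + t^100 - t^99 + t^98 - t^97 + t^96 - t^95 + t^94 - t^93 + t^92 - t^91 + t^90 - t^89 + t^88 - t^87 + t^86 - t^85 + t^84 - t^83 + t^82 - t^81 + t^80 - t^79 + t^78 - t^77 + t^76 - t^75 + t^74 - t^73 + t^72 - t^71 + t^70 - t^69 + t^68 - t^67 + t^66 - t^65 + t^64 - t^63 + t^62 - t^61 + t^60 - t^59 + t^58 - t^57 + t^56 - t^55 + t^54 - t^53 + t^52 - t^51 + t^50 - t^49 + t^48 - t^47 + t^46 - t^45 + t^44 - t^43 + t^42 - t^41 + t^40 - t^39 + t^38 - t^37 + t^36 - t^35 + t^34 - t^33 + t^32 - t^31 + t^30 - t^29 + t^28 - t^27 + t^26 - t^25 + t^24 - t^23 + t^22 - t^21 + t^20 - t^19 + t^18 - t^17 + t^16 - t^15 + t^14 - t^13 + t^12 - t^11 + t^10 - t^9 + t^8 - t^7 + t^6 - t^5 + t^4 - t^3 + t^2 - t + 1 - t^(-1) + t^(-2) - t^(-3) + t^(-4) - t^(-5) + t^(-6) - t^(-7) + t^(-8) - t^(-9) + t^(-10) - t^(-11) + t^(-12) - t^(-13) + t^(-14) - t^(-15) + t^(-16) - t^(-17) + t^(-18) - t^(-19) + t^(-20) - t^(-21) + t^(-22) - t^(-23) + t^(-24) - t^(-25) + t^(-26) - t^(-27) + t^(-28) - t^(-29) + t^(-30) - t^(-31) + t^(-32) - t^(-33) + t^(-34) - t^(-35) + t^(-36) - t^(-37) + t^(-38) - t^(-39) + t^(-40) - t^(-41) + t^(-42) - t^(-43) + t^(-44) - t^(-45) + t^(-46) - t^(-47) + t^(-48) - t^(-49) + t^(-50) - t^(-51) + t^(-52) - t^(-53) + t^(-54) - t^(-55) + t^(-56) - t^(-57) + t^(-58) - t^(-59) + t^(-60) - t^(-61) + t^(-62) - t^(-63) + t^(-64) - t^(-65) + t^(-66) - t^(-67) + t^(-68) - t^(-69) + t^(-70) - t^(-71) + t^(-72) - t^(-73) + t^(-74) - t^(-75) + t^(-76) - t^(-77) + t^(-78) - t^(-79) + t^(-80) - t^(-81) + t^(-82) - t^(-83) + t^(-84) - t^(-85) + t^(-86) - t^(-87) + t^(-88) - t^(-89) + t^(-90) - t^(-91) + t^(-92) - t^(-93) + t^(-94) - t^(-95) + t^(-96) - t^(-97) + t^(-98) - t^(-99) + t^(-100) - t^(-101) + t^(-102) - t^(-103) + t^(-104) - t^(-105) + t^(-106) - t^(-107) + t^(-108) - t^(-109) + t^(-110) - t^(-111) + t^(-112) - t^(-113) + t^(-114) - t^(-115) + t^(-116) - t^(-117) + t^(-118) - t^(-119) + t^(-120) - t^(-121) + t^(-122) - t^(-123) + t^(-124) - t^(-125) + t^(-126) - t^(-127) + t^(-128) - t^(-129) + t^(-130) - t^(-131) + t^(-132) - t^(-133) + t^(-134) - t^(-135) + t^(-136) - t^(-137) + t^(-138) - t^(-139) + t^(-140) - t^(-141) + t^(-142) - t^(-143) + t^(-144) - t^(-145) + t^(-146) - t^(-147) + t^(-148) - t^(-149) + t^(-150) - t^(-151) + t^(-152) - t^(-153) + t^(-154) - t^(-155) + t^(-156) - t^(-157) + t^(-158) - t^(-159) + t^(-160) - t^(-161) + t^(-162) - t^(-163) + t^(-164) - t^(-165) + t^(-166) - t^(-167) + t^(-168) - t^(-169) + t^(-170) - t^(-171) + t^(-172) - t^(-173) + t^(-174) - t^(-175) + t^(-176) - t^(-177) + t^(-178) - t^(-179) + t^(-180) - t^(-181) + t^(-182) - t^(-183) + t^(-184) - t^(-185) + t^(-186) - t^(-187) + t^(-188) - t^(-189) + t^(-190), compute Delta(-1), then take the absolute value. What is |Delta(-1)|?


Step 1: The polynomial has 381 terms with alternating signs, exponents from 190 down to -190.
Step 2: Substitute t = -1. The i-th term has coefficient (-1)^i and exponent (m-i),
  so its value is (-1)^i * (-1)^(m-i) = (-1)^m = 1 for every i.
Step 3: All 381 terms equal 1, so Delta(-1) = 381 * (1) = 381
Step 4: |Delta(-1)| = 381

381


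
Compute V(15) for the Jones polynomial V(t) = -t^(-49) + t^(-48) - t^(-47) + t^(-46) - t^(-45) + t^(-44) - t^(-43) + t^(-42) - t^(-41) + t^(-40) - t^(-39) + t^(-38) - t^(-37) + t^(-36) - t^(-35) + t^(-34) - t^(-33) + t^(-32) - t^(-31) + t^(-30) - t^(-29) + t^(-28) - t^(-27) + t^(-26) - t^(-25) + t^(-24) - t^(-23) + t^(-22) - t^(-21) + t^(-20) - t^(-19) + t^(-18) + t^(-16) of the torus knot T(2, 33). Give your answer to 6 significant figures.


Substituting t = 15 into V(t) = -t^(-49) + t^(-48) - t^(-47) + t^(-46) - t^(-45) + t^(-44) - t^(-43) + t^(-42) - t^(-41) + t^(-40) - t^(-39) + t^(-38) - t^(-37) + t^(-36) - t^(-35) + t^(-34) - t^(-33) + t^(-32) - t^(-31) + t^(-30) - t^(-29) + t^(-28) - t^(-27) + t^(-26) - t^(-25) + t^(-24) - t^(-23) + t^(-22) - t^(-21) + t^(-20) - t^(-19) + t^(-18) + t^(-16):
  (-)t^(-49) = -2.35249e-58
  (+)t^(-48) = 3.52874e-57
  (-)t^(-47) = -5.29311e-56
  (+)t^(-46) = 7.93966e-55
  (-)t^(-45) = -1.19095e-53
  (+)t^(-44) = 1.78642e-52
  (-)t^(-43) = -2.67964e-51
  (+)t^(-42) = 4.01945e-50
  (-)t^(-41) = -6.02918e-49
  (+)t^(-40) = 9.04377e-48
  (-)t^(-39) = -1.35657e-46
  (+)t^(-38) = 2.03485e-45
  (-)t^(-37) = -3.05227e-44
  (+)t^(-36) = 4.57841e-43
  (-)t^(-35) = -6.86761e-42
  (+)t^(-34) = 1.03014e-40
  (-)t^(-33) = -1.54521e-39
  (+)t^(-32) = 2.31782e-38
  (-)t^(-31) = -3.47673e-37
  (+)t^(-30) = 5.2151e-36
  (-)t^(-29) = -7.82264e-35
  (+)t^(-28) = 1.1734e-33
  (-)t^(-27) = -1.76009e-32
  (+)t^(-26) = 2.64014e-31
  (-)t^(-25) = -3.96021e-30
  (+)t^(-24) = 5.94032e-29
  (-)t^(-23) = -8.91048e-28
  (+)t^(-22) = 1.33657e-26
  (-)t^(-21) = -2.00486e-25
  (+)t^(-20) = 3.00729e-24
  (-)t^(-19) = -4.51093e-23
  (+)t^(-18) = 6.76639e-22
  (+)t^(-16) = 1.52244e-19
Sum = (-2.35249e-58) + (3.52874e-57) + (-5.29311e-56) + (7.93966e-55) + (-1.19095e-53) + (1.78642e-52) + (-2.67964e-51) + (4.01945e-50) + (-6.02918e-49) + (9.04377e-48) + (-1.35657e-46) + (2.03485e-45) + (-3.05227e-44) + (4.57841e-43) + (-6.86761e-42) + (1.03014e-40) + (-1.54521e-39) + (2.31782e-38) + (-3.47673e-37) + (5.2151e-36) + (-7.82264e-35) + (1.1734e-33) + (-1.76009e-32) + (2.64014e-31) + (-3.96021e-30) + (5.94032e-29) + (-8.91048e-28) + (1.33657e-26) + (-2.00486e-25) + (3.00729e-24) + (-4.51093e-23) + (6.76639e-22) + (1.52244e-19)
= 1.528782336e-19
Rounded to 6 significant figures: 1.52878e-19

1.52878e-19


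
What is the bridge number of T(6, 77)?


The bridge number of T(p,q) is min(p,q).
min(6, 77) = 6

6


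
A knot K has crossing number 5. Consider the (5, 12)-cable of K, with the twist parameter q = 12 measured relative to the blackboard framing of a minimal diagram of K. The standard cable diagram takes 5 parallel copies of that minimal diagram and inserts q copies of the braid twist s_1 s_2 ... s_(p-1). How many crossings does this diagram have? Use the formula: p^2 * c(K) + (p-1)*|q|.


Step 1: Each of the c(K) crossings of the companion diagram becomes p*p = p^2 crossings among the p parallel strands, and each of the |q| twists s_1 s_2 ... s_(p-1) adds (p-1) crossings.
  Crossings = p^2 * c(K) + (p-1)*|q|
Step 2: = 5^2 * 5 + (5-1)*12
Step 3: = 25*5 + 4*12
Step 4: = 125 + 48 = 173

173


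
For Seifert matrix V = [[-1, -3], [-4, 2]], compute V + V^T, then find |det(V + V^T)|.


Step 1: Form V + V^T where V = [[-1, -3], [-4, 2]]
  V^T = [[-1, -4], [-3, 2]]
  V + V^T = [[-2, -7], [-7, 4]]
Step 2: det(V + V^T) = (-2)*4 - (-7)*(-7)
  = -8 - 49 = -57
Step 3: Knot determinant = |det(V + V^T)| = |-57| = 57

57


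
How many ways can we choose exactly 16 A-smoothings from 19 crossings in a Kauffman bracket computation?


We choose which 16 of 19 crossings get A-smoothings.
C(19, 16) = 19! / (16! * 3!)
= 969

969


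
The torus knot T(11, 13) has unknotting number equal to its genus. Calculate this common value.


For a torus knot T(p,q), both the unknotting number and genus equal (p-1)(q-1)/2.
= (11-1)(13-1)/2
= 10*12/2
= 120/2 = 60

60


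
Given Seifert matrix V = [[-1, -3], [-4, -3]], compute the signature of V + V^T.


Step 1: V + V^T = [[-2, -7], [-7, -6]]
Step 2: trace = -8, det = -37
Step 3: Discriminant = (-8)^2 - 4*(-37) = 212
Step 4: Eigenvalues: 3.28011, -11.2801
Step 5: Signature = (# positive eigenvalues) - (# negative eigenvalues) = 0

0


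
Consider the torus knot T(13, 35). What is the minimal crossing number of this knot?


For a torus knot T(p, q) with gcd(p,q)=1,
the crossing number is min(p*(q-1), q*(p-1)).
p*(q-1) = 13*34 = 442
q*(p-1) = 35*12 = 420
min(442, 420) = 420

420


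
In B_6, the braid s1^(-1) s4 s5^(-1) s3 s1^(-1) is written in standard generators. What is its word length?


The word length counts the number of generators (including inverses).
Listing each generator: s1^(-1), s4, s5^(-1), s3, s1^(-1)
There are 5 generators in this braid word.

5


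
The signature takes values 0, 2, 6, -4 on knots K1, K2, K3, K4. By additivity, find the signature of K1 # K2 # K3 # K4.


The signature is additive under connected sum.
signature(K1 # K2 # K3 # K4) = (0) + (2) + (6) + (-4)
= 4

4


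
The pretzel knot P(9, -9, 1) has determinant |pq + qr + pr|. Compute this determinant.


Step 1: Compute pq + qr + pr.
pq = 9*(-9) = -81
qr = (-9)*1 = -9
pr = 9*1 = 9
pq + qr + pr = -81 + (-9) + 9 = -81
Step 2: Take absolute value.
det(P(9,-9,1)) = |-81| = 81

81


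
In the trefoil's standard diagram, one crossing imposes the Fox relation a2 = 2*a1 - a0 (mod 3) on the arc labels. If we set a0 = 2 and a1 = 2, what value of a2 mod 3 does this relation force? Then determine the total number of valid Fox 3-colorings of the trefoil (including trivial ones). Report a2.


Step 1: Apply the given crossing relation 2*a1 - a0 - a2 = 0 (mod 3).
  a2 = 2*a1 - a0 mod 3
  a2 = 2*2 - 2 mod 3
  a2 = 4 - 2 mod 3
  a2 = 2 mod 3 = 2
Step 2: The trefoil has determinant 3.
  Number of Fox p-colorings (p prime) is p^2 if p = 3, else p.
  Since p = 3 divides det = 3, the trefoil is 3-colorable.
  (Indeed for p = 3 any choice of a0, a1 extends to a valid coloring; the trial (a0, a1, a2) = (2, 2, 2) satisfies all three crossing relations.)
  Total colorings = 3^2 = 9
Step 3: a2 = 2, total Fox 3-colorings = 9

2


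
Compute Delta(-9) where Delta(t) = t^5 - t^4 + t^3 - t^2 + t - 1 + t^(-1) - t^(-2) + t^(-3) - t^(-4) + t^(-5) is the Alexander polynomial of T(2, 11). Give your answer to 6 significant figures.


Substituting t = -9 into Delta(t) = t^5 - t^4 + t^3 - t^2 + t - 1 + t^(-1) - t^(-2) + t^(-3) - t^(-4) + t^(-5):
Term values: (-59049) + (-6561) + (-729) + (-81) + (-9) + (-1) + (-0.111111) + (-0.0123457) + (-0.00137174) + (-0.000152416) + (-1.69351e-05)
Sum = -66430.125
Rounded to 6 significant figures: -66430.1

-66430.1


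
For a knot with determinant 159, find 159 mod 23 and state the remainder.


Step 1: A knot is p-colorable if and only if p divides its determinant.
Step 2: Compute 159 mod 23.
159 = 6 * 23 + 21
Step 3: 159 mod 23 = 21
Step 4: The knot is 23-colorable: no

21


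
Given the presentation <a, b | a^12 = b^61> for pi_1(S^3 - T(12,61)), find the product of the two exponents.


The relation is a^12 = b^61.
Product of exponents = 12 * 61
= 732

732


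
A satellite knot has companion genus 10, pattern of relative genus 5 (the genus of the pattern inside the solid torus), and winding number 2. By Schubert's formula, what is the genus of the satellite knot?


Schubert: g(satellite) = g_rel(pattern) + |winding| * g(companion),
where g_rel(pattern) is the genus of the pattern relative to the solid torus.
= 5 + 2 * 10
= 5 + 20 = 25

25


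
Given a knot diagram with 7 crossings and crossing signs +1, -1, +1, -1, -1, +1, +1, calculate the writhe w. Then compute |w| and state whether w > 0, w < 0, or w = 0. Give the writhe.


Step 1: Count positive crossings (+1).
Positive crossings: 4
Step 2: Count negative crossings (-1).
Negative crossings: 3
Step 3: Writhe = (positive) - (negative)
w = 4 - 3 = 1
Step 4: |w| = 1, and w is positive

1


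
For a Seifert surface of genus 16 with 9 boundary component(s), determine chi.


chi = 2 - 2g - b
= 2 - 2*16 - 9
= 2 - 32 - 9 = -39

-39


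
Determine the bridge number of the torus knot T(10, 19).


The bridge number of T(p,q) is min(p,q).
min(10, 19) = 10

10


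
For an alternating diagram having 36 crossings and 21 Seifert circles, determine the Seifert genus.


For alternating knots, g = (c - s + 1)/2.
= (36 - 21 + 1)/2
= 16/2 = 8

8


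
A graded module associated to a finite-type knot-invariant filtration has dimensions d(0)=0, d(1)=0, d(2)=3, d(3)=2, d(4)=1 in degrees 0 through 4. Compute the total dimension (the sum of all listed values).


Total dimension = d(0) + d(1) + ... + d(4)
= 0 + 0 + 3 + 2 + 1
= 6

6


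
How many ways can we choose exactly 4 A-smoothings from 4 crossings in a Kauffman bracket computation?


We choose which 4 of 4 crossings get A-smoothings.
C(4, 4) = 4! / (4! * 0!)
= 1

1


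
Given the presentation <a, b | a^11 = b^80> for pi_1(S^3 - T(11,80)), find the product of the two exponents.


The relation is a^11 = b^80.
Product of exponents = 11 * 80
= 880

880


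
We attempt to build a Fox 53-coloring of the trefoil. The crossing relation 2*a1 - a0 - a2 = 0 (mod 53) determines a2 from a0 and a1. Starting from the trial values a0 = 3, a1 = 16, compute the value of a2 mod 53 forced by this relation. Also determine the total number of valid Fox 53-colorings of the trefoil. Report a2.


Step 1: Apply the given crossing relation 2*a1 - a0 - a2 = 0 (mod 53).
  a2 = 2*a1 - a0 mod 53
  a2 = 2*16 - 3 mod 53
  a2 = 32 - 3 mod 53
  a2 = 29 mod 53 = 29
Step 2: The trefoil has determinant 3.
  Number of Fox p-colorings (p prime) is p^2 if p = 3, else p.
  Since 53 does not divide 3, only trivial (constant) colorings exist.
  (So the trial a0 = 3, a1 = 16 with a0 != a1 does NOT extend to a valid coloring of the whole trefoil: the other two crossing relations require 3*(a1 - a0) = 0 (mod 53), which fails.)
  Total colorings = 53
Step 3: a2 = 29, total Fox 53-colorings = 53

29


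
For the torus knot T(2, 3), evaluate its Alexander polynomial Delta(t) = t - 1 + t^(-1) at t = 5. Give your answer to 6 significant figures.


Substituting t = 5 into Delta(t) = t - 1 + t^(-1):
Term values: (5) + (-1) + (0.2)
Sum = 4.2
Rounded to 6 significant figures: 4.2

4.2


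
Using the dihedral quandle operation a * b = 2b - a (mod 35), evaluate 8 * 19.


8 * 19 = 2*19 - 8 mod 35
= 38 - 8 mod 35
= 30 mod 35 = 30

30


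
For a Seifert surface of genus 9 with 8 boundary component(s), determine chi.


chi = 2 - 2g - b
= 2 - 2*9 - 8
= 2 - 18 - 8 = -24

-24


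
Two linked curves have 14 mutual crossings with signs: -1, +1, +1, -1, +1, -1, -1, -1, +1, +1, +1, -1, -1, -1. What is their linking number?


Step 1: Count positive crossings: 6
Step 2: Count negative crossings: 8
Step 3: Sum of signs = 6 - 8 = -2
Step 4: Linking number = sum/2 = -2/2 = -1

-1


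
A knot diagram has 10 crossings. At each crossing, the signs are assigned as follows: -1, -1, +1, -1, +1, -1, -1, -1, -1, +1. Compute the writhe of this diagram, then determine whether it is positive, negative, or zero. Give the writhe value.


Step 1: Count positive crossings (+1).
Positive crossings: 3
Step 2: Count negative crossings (-1).
Negative crossings: 7
Step 3: Writhe = (positive) - (negative)
w = 3 - 7 = -4
Step 4: |w| = 4, and w is negative

-4


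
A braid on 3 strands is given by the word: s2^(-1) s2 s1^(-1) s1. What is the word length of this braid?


The word length counts the number of generators (including inverses).
Listing each generator: s2^(-1), s2, s1^(-1), s1
There are 4 generators in this braid word.

4


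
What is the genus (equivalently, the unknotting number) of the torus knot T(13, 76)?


For a torus knot T(p,q), both the unknotting number and genus equal (p-1)(q-1)/2.
= (13-1)(76-1)/2
= 12*75/2
= 900/2 = 450

450


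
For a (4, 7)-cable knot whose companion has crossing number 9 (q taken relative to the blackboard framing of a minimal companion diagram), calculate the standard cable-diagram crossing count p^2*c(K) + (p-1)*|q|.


Step 1: Each of the c(K) crossings of the companion diagram becomes p*p = p^2 crossings among the p parallel strands, and each of the |q| twists s_1 s_2 ... s_(p-1) adds (p-1) crossings.
  Crossings = p^2 * c(K) + (p-1)*|q|
Step 2: = 4^2 * 9 + (4-1)*7
Step 3: = 16*9 + 3*7
Step 4: = 144 + 21 = 165

165


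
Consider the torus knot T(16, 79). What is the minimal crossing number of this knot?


For a torus knot T(p, q) with gcd(p,q)=1,
the crossing number is min(p*(q-1), q*(p-1)).
p*(q-1) = 16*78 = 1248
q*(p-1) = 79*15 = 1185
min(1248, 1185) = 1185

1185


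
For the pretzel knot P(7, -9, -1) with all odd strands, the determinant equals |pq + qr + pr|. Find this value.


Step 1: Compute pq + qr + pr.
pq = 7*(-9) = -63
qr = (-9)*(-1) = 9
pr = 7*(-1) = -7
pq + qr + pr = -63 + 9 + (-7) = -61
Step 2: Take absolute value.
det(P(7,-9,-1)) = |-61| = 61

61


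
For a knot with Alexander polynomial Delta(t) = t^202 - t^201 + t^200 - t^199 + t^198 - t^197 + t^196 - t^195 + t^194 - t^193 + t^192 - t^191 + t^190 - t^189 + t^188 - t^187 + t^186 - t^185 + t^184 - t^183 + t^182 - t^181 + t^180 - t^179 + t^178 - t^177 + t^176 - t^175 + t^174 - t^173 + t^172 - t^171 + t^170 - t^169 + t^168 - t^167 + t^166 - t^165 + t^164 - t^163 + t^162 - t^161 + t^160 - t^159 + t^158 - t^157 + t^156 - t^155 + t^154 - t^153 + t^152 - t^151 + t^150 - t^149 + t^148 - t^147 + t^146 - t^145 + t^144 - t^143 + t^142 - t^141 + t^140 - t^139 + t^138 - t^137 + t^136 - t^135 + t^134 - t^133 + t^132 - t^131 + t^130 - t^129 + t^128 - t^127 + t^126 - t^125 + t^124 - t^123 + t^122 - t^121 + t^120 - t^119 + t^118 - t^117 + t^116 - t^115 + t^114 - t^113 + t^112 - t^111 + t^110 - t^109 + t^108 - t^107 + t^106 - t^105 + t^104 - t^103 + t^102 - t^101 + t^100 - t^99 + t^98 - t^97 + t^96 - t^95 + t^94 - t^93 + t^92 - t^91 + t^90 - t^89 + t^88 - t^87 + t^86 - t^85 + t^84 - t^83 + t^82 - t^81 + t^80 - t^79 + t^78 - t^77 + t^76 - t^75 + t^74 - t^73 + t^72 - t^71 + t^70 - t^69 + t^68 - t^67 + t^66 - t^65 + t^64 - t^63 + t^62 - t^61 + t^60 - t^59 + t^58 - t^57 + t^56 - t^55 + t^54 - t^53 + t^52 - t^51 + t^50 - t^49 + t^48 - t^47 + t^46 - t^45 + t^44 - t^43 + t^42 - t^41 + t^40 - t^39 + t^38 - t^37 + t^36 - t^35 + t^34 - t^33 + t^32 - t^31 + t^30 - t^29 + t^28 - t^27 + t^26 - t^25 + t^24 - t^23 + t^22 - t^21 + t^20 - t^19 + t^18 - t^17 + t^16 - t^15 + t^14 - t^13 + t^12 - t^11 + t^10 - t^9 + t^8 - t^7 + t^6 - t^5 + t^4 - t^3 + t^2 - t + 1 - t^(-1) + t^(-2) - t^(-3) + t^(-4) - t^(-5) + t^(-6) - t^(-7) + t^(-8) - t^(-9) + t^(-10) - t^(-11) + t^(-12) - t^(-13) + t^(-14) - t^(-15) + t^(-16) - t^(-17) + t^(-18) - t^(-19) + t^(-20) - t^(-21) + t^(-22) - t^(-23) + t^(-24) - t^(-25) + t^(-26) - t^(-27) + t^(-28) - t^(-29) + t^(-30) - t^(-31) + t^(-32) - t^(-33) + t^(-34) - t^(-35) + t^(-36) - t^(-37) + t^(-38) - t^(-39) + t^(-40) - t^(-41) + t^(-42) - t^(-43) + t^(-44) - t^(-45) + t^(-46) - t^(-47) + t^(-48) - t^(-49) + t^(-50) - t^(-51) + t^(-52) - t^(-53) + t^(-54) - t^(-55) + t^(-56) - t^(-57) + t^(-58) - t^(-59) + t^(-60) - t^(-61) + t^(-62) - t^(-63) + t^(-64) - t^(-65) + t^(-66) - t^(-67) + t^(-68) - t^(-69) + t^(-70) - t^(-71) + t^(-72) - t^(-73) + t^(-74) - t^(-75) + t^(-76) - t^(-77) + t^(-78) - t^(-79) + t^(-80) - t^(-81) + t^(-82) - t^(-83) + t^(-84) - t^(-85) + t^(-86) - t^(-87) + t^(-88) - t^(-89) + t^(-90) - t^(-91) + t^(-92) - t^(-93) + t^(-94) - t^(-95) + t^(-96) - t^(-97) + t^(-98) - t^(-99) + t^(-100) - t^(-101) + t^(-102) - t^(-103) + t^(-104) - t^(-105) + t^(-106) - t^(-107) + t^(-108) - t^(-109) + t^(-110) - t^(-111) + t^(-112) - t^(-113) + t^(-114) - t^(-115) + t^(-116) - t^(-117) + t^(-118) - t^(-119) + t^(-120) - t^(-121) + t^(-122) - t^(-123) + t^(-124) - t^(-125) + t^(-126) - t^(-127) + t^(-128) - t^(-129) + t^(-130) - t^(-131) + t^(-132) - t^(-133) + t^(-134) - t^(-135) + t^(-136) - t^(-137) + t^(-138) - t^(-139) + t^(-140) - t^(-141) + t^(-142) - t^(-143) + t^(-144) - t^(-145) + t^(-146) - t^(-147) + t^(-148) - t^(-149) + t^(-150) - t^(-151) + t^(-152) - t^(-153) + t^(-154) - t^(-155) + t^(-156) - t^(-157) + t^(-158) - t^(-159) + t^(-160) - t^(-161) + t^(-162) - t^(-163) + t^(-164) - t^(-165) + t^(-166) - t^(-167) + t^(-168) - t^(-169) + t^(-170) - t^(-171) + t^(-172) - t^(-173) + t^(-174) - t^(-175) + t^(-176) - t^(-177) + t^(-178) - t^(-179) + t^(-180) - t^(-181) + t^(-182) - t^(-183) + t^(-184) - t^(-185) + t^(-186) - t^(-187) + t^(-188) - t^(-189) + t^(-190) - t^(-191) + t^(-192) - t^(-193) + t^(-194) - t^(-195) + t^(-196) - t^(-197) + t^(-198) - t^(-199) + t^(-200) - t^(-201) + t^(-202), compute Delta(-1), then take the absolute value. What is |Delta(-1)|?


Step 1: The polynomial has 405 terms with alternating signs, exponents from 202 down to -202.
Step 2: Substitute t = -1. The i-th term has coefficient (-1)^i and exponent (m-i),
  so its value is (-1)^i * (-1)^(m-i) = (-1)^m = 1 for every i.
Step 3: All 405 terms equal 1, so Delta(-1) = 405 * (1) = 405
Step 4: |Delta(-1)| = 405

405


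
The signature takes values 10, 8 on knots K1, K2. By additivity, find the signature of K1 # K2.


The signature is additive under connected sum.
signature(K1 # K2) = (10) + (8)
= 18

18


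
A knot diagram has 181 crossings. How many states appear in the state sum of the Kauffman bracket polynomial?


Each crossing contributes 2 choices (A-smoothing or B-smoothing).
Total states = 2^181 = 3064991081731777716716694054300618367237478244367204352

3064991081731777716716694054300618367237478244367204352


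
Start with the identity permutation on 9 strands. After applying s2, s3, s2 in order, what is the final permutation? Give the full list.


Starting with identity [1, 2, 3, 4, 5, 6, 7, 8, 9].
Apply generators in sequence:
  After s2: [1, 3, 2, 4, 5, 6, 7, 8, 9]
  After s3: [1, 3, 4, 2, 5, 6, 7, 8, 9]
  After s2: [1, 4, 3, 2, 5, 6, 7, 8, 9]
Final permutation: [1, 4, 3, 2, 5, 6, 7, 8, 9]

[1, 4, 3, 2, 5, 6, 7, 8, 9]


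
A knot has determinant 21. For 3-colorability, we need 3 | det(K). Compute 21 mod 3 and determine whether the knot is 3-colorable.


Step 1: A knot is p-colorable if and only if p divides its determinant.
Step 2: Compute 21 mod 3.
21 = 7 * 3 + 0
Step 3: 21 mod 3 = 0
Step 4: The knot is 3-colorable: yes

0


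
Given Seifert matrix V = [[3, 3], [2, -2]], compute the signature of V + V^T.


Step 1: V + V^T = [[6, 5], [5, -4]]
Step 2: trace = 2, det = -49
Step 3: Discriminant = 2^2 - 4*(-49) = 200
Step 4: Eigenvalues: 8.07107, -6.07107
Step 5: Signature = (# positive eigenvalues) - (# negative eigenvalues) = 0

0


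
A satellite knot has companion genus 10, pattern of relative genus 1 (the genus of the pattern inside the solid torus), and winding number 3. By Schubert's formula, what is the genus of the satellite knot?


Schubert: g(satellite) = g_rel(pattern) + |winding| * g(companion),
where g_rel(pattern) is the genus of the pattern relative to the solid torus.
= 1 + 3 * 10
= 1 + 30 = 31

31


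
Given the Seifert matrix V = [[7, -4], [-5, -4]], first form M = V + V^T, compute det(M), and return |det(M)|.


Step 1: Form V + V^T where V = [[7, -4], [-5, -4]]
  V^T = [[7, -5], [-4, -4]]
  V + V^T = [[14, -9], [-9, -8]]
Step 2: det(V + V^T) = 14*(-8) - (-9)*(-9)
  = -112 - 81 = -193
Step 3: Knot determinant = |det(V + V^T)| = |-193| = 193

193


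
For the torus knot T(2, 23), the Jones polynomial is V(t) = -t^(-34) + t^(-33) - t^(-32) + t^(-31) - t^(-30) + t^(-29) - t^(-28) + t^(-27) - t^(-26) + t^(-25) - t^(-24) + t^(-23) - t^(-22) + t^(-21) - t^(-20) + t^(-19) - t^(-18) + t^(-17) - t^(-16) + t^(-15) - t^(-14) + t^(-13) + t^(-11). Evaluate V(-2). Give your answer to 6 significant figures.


Substituting t = -2 into V(t) = -t^(-34) + t^(-33) - t^(-32) + t^(-31) - t^(-30) + t^(-29) - t^(-28) + t^(-27) - t^(-26) + t^(-25) - t^(-24) + t^(-23) - t^(-22) + t^(-21) - t^(-20) + t^(-19) - t^(-18) + t^(-17) - t^(-16) + t^(-15) - t^(-14) + t^(-13) + t^(-11):
  (-)t^(-34) = -5.82077e-11
  (+)t^(-33) = -1.16415e-10
  (-)t^(-32) = -2.32831e-10
  (+)t^(-31) = -4.65661e-10
  (-)t^(-30) = -9.31323e-10
  (+)t^(-29) = -1.86265e-09
  (-)t^(-28) = -3.72529e-09
  (+)t^(-27) = -7.45058e-09
  (-)t^(-26) = -1.49012e-08
  (+)t^(-25) = -2.98023e-08
  (-)t^(-24) = -5.96046e-08
  (+)t^(-23) = -1.19209e-07
  (-)t^(-22) = -2.38419e-07
  (+)t^(-21) = -4.76837e-07
  (-)t^(-20) = -9.53674e-07
  (+)t^(-19) = -1.90735e-06
  (-)t^(-18) = -3.8147e-06
  (+)t^(-17) = -7.62939e-06
  (-)t^(-16) = -1.52588e-05
  (+)t^(-15) = -3.05176e-05
  (-)t^(-14) = -6.10352e-05
  (+)t^(-13) = -0.00012207
  (+)t^(-11) = -0.000488281
Sum = (-5.82077e-11) + (-1.16415e-10) + (-2.32831e-10) + (-4.65661e-10) + (-9.31323e-10) + (-1.86265e-09) + (-3.72529e-09) + (-7.45058e-09) + (-1.49012e-08) + (-2.98023e-08) + (-5.96046e-08) + (-1.19209e-07) + (-2.38419e-07) + (-4.76837e-07) + (-9.53674e-07) + (-1.90735e-06) + (-3.8147e-06) + (-7.62939e-06) + (-1.52588e-05) + (-3.05176e-05) + (-6.10352e-05) + (-0.00012207) + (-0.000488281)
= -0.0007324218168
Rounded to 6 significant figures: -0.000732422

-0.000732422


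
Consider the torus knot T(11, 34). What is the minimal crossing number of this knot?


For a torus knot T(p, q) with gcd(p,q)=1,
the crossing number is min(p*(q-1), q*(p-1)).
p*(q-1) = 11*33 = 363
q*(p-1) = 34*10 = 340
min(363, 340) = 340

340


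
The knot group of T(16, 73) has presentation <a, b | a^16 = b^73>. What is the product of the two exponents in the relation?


The relation is a^16 = b^73.
Product of exponents = 16 * 73
= 1168

1168


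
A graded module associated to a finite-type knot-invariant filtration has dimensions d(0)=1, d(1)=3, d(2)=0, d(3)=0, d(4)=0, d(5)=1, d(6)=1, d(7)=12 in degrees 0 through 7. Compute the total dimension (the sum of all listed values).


Total dimension = d(0) + d(1) + ... + d(7)
= 1 + 3 + 0 + 0 + 0 + 1 + 1 + 12
= 18

18


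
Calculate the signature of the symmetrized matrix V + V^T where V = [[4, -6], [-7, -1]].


Step 1: V + V^T = [[8, -13], [-13, -2]]
Step 2: trace = 6, det = -185
Step 3: Discriminant = 6^2 - 4*(-185) = 776
Step 4: Eigenvalues: 16.9284, -10.9284
Step 5: Signature = (# positive eigenvalues) - (# negative eigenvalues) = 0

0


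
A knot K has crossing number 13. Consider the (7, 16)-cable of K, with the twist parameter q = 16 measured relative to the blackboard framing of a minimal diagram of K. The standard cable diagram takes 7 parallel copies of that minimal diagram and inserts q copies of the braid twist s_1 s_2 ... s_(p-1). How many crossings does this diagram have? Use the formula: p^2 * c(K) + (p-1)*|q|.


Step 1: Each of the c(K) crossings of the companion diagram becomes p*p = p^2 crossings among the p parallel strands, and each of the |q| twists s_1 s_2 ... s_(p-1) adds (p-1) crossings.
  Crossings = p^2 * c(K) + (p-1)*|q|
Step 2: = 7^2 * 13 + (7-1)*16
Step 3: = 49*13 + 6*16
Step 4: = 637 + 96 = 733

733


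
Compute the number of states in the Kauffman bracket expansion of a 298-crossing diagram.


Each crossing contributes 2 choices (A-smoothing or B-smoothing).
Total states = 2^298 = 509258994083621521567111422102344540262867098416484062659035112338595324940834176545849344

509258994083621521567111422102344540262867098416484062659035112338595324940834176545849344


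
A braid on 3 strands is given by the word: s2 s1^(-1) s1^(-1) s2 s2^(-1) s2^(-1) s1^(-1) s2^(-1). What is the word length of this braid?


The word length counts the number of generators (including inverses).
Listing each generator: s2, s1^(-1), s1^(-1), s2, s2^(-1), s2^(-1), s1^(-1), s2^(-1)
There are 8 generators in this braid word.

8


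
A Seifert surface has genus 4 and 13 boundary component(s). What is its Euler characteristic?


chi = 2 - 2g - b
= 2 - 2*4 - 13
= 2 - 8 - 13 = -19

-19


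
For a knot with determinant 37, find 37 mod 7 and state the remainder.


Step 1: A knot is p-colorable if and only if p divides its determinant.
Step 2: Compute 37 mod 7.
37 = 5 * 7 + 2
Step 3: 37 mod 7 = 2
Step 4: The knot is 7-colorable: no

2


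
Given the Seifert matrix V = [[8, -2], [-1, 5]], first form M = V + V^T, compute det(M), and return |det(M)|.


Step 1: Form V + V^T where V = [[8, -2], [-1, 5]]
  V^T = [[8, -1], [-2, 5]]
  V + V^T = [[16, -3], [-3, 10]]
Step 2: det(V + V^T) = 16*10 - (-3)*(-3)
  = 160 - 9 = 151
Step 3: Knot determinant = |det(V + V^T)| = |151| = 151

151


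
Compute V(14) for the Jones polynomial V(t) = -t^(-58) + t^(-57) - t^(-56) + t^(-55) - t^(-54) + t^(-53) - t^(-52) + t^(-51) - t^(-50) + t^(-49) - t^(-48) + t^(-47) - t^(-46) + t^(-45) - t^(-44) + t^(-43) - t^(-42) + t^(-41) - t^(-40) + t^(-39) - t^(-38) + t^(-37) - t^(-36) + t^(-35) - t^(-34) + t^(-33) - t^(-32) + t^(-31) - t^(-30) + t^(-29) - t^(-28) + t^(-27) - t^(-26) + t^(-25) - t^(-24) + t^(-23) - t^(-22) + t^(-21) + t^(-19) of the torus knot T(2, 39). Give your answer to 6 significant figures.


Substituting t = 14 into V(t) = -t^(-58) + t^(-57) - t^(-56) + t^(-55) - t^(-54) + t^(-53) - t^(-52) + t^(-51) - t^(-50) + t^(-49) - t^(-48) + t^(-47) - t^(-46) + t^(-45) - t^(-44) + t^(-43) - t^(-42) + t^(-41) - t^(-40) + t^(-39) - t^(-38) + t^(-37) - t^(-36) + t^(-35) - t^(-34) + t^(-33) - t^(-32) + t^(-31) - t^(-30) + t^(-29) - t^(-28) + t^(-27) - t^(-26) + t^(-25) - t^(-24) + t^(-23) - t^(-22) + t^(-21) + t^(-19):
  (-)t^(-58) = -3.34637e-67
  (+)t^(-57) = 4.68492e-66
  (-)t^(-56) = -6.55888e-65
  (+)t^(-55) = 9.18244e-64
  (-)t^(-54) = -1.28554e-62
  (+)t^(-53) = 1.79976e-61
  (-)t^(-52) = -2.51966e-60
  (+)t^(-51) = 3.52753e-59
  (-)t^(-50) = -4.93854e-58
  (+)t^(-49) = 6.91395e-57
  (-)t^(-48) = -9.67953e-56
  (+)t^(-47) = 1.35513e-54
  (-)t^(-46) = -1.89719e-53
  (+)t^(-45) = 2.65606e-52
  (-)t^(-44) = -3.71849e-51
  (+)t^(-43) = 5.20588e-50
  (-)t^(-42) = -7.28824e-49
  (+)t^(-41) = 1.02035e-47
  (-)t^(-40) = -1.42849e-46
  (+)t^(-39) = 1.99989e-45
  (-)t^(-38) = -2.79985e-44
  (+)t^(-37) = 3.91979e-43
  (-)t^(-36) = -5.4877e-42
  (+)t^(-35) = 7.68279e-41
  (-)t^(-34) = -1.07559e-39
  (+)t^(-33) = 1.50583e-38
  (-)t^(-32) = -2.10816e-37
  (+)t^(-31) = 2.95142e-36
  (-)t^(-30) = -4.13199e-35
  (+)t^(-29) = 5.78478e-34
  (-)t^(-28) = -8.09869e-33
  (+)t^(-27) = 1.13382e-31
  (-)t^(-26) = -1.58734e-30
  (+)t^(-25) = 2.22228e-29
  (-)t^(-24) = -3.11119e-28
  (+)t^(-23) = 4.35567e-27
  (-)t^(-22) = -6.09794e-26
  (+)t^(-21) = 8.53712e-25
  (+)t^(-19) = 1.67327e-22
Sum = (-3.34637e-67) + (4.68492e-66) + (-6.55888e-65) + (9.18244e-64) + (-1.28554e-62) + (1.79976e-61) + (-2.51966e-60) + (3.52753e-59) + (-4.93854e-58) + (6.91395e-57) + (-9.67953e-56) + (1.35513e-54) + (-1.89719e-53) + (2.65606e-52) + (-3.71849e-51) + (5.20588e-50) + (-7.28824e-49) + (1.02035e-47) + (-1.42849e-46) + (1.99989e-45) + (-2.79985e-44) + (3.91979e-43) + (-5.4877e-42) + (7.68279e-41) + (-1.07559e-39) + (1.50583e-38) + (-2.10816e-37) + (2.95142e-36) + (-4.13199e-35) + (5.78478e-34) + (-8.09869e-33) + (1.13382e-31) + (-1.58734e-30) + (2.22228e-29) + (-3.11119e-28) + (4.35567e-27) + (-6.09794e-26) + (8.53712e-25) + (1.67327e-22)
= 1.681242975e-22
Rounded to 6 significant figures: 1.68124e-22

1.68124e-22


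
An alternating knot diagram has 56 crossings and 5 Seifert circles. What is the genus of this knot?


For alternating knots, g = (c - s + 1)/2.
= (56 - 5 + 1)/2
= 52/2 = 26

26


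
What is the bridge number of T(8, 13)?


The bridge number of T(p,q) is min(p,q).
min(8, 13) = 8

8


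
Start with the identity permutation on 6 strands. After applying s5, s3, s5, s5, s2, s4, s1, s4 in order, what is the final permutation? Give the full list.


Starting with identity [1, 2, 3, 4, 5, 6].
Apply generators in sequence:
  After s5: [1, 2, 3, 4, 6, 5]
  After s3: [1, 2, 4, 3, 6, 5]
  After s5: [1, 2, 4, 3, 5, 6]
  After s5: [1, 2, 4, 3, 6, 5]
  After s2: [1, 4, 2, 3, 6, 5]
  After s4: [1, 4, 2, 6, 3, 5]
  After s1: [4, 1, 2, 6, 3, 5]
  After s4: [4, 1, 2, 3, 6, 5]
Final permutation: [4, 1, 2, 3, 6, 5]

[4, 1, 2, 3, 6, 5]


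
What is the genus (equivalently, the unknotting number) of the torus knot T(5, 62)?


For a torus knot T(p,q), both the unknotting number and genus equal (p-1)(q-1)/2.
= (5-1)(62-1)/2
= 4*61/2
= 244/2 = 122

122


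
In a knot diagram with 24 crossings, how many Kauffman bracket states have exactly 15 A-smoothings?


We choose which 15 of 24 crossings get A-smoothings.
C(24, 15) = 24! / (15! * 9!)
= 1307504

1307504


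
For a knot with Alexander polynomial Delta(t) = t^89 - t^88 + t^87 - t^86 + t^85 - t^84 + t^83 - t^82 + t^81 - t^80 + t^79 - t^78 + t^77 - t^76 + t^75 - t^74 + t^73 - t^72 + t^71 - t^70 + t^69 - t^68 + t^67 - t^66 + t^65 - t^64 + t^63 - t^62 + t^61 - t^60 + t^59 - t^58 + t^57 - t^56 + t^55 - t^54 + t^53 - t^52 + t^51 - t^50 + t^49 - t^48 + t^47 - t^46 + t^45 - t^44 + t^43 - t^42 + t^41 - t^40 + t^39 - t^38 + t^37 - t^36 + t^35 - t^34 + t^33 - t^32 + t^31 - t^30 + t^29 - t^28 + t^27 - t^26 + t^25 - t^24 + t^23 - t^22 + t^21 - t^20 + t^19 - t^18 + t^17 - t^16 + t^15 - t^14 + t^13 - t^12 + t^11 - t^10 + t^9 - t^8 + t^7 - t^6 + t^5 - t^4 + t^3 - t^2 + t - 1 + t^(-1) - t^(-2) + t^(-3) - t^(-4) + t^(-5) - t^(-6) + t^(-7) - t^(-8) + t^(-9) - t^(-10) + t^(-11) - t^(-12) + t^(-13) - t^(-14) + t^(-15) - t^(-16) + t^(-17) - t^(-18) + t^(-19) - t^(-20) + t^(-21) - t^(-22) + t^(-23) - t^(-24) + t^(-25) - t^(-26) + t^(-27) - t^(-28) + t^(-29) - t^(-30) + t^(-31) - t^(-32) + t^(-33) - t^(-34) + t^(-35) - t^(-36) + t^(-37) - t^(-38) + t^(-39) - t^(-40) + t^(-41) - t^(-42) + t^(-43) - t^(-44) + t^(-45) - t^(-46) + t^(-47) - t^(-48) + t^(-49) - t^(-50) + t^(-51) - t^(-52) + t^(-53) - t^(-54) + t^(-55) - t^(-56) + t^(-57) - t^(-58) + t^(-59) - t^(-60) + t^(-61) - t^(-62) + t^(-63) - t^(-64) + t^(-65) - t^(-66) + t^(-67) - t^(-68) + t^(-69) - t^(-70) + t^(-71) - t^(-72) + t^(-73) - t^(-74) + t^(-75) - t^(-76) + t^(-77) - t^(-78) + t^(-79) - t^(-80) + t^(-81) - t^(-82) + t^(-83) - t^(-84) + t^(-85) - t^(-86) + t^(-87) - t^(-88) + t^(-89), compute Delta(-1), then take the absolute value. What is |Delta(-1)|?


Step 1: The polynomial has 179 terms with alternating signs, exponents from 89 down to -89.
Step 2: Substitute t = -1. The i-th term has coefficient (-1)^i and exponent (m-i),
  so its value is (-1)^i * (-1)^(m-i) = (-1)^m = -1 for every i.
Step 3: All 179 terms equal -1, so Delta(-1) = 179 * (-1) = -179
Step 4: |Delta(-1)| = 179

179


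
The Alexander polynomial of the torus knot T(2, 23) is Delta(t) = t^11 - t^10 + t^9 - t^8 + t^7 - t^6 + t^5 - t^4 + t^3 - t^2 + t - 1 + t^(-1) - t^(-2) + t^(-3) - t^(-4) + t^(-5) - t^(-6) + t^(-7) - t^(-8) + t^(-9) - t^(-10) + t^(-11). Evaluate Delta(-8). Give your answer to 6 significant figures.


Substituting t = -8 into Delta(t) = t^11 - t^10 + t^9 - t^8 + t^7 - t^6 + t^5 - t^4 + t^3 - t^2 + t - 1 + t^(-1) - t^(-2) + t^(-3) - t^(-4) + t^(-5) - t^(-6) + t^(-7) - t^(-8) + t^(-9) - t^(-10) + t^(-11):
Term values: (-8589934592) + (-1073741824) + (-134217728) + (-16777216) + (-2097152) + (-262144) + (-32768) + (-4096) + (-512) + (-64) + (-8) + (-1) + (-0.125) + (-0.015625) + (-0.00195312) + (-0.000244141) + (-3.05176e-05) + (-3.8147e-06) + (-4.76837e-07) + (-5.96046e-08) + (-7.45058e-09) + (-9.31323e-10) + (-1.16415e-10)
Sum = -9817068105
Rounded to 6 significant figures: -9.81707e+09

-9.81707e+09


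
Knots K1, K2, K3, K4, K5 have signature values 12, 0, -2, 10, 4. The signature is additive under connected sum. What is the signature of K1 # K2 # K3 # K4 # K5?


The signature is additive under connected sum.
signature(K1 # K2 # K3 # K4 # K5) = (12) + (0) + (-2) + (10) + (4)
= 24

24


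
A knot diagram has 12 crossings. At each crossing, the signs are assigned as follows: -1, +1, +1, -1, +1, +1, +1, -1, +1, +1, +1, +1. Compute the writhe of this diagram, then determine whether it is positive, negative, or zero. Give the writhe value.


Step 1: Count positive crossings (+1).
Positive crossings: 9
Step 2: Count negative crossings (-1).
Negative crossings: 3
Step 3: Writhe = (positive) - (negative)
w = 9 - 3 = 6
Step 4: |w| = 6, and w is positive

6


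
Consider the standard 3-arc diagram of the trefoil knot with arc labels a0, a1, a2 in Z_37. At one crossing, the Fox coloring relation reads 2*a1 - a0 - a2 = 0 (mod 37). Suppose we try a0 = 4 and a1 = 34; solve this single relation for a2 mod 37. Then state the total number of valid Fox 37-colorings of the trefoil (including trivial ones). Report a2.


Step 1: Apply the given crossing relation 2*a1 - a0 - a2 = 0 (mod 37).
  a2 = 2*a1 - a0 mod 37
  a2 = 2*34 - 4 mod 37
  a2 = 68 - 4 mod 37
  a2 = 64 mod 37 = 27
Step 2: The trefoil has determinant 3.
  Number of Fox p-colorings (p prime) is p^2 if p = 3, else p.
  Since 37 does not divide 3, only trivial (constant) colorings exist.
  (So the trial a0 = 4, a1 = 34 with a0 != a1 does NOT extend to a valid coloring of the whole trefoil: the other two crossing relations require 3*(a1 - a0) = 0 (mod 37), which fails.)
  Total colorings = 37
Step 3: a2 = 27, total Fox 37-colorings = 37

27


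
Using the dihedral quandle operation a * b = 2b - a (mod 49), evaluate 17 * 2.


17 * 2 = 2*2 - 17 mod 49
= 4 - 17 mod 49
= -13 mod 49 = 36

36


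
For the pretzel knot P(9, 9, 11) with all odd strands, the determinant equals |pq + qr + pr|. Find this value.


Step 1: Compute pq + qr + pr.
pq = 9*9 = 81
qr = 9*11 = 99
pr = 9*11 = 99
pq + qr + pr = 81 + 99 + 99 = 279
Step 2: Take absolute value.
det(P(9,9,11)) = |279| = 279

279


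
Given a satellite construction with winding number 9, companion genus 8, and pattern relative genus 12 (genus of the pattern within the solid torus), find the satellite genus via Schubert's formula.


Schubert: g(satellite) = g_rel(pattern) + |winding| * g(companion),
where g_rel(pattern) is the genus of the pattern relative to the solid torus.
= 12 + 9 * 8
= 12 + 72 = 84

84


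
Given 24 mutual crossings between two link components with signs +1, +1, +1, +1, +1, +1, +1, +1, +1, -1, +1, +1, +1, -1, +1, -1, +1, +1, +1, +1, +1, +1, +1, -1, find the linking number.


Step 1: Count positive crossings: 20
Step 2: Count negative crossings: 4
Step 3: Sum of signs = 20 - 4 = 16
Step 4: Linking number = sum/2 = 16/2 = 8

8


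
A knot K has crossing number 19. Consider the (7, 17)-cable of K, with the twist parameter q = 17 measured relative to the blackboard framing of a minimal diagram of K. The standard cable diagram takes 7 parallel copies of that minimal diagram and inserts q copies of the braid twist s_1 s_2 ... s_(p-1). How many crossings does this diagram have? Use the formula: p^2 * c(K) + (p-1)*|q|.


Step 1: Each of the c(K) crossings of the companion diagram becomes p*p = p^2 crossings among the p parallel strands, and each of the |q| twists s_1 s_2 ... s_(p-1) adds (p-1) crossings.
  Crossings = p^2 * c(K) + (p-1)*|q|
Step 2: = 7^2 * 19 + (7-1)*17
Step 3: = 49*19 + 6*17
Step 4: = 931 + 102 = 1033

1033


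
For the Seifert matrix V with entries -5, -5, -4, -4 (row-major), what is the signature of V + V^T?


Step 1: V + V^T = [[-10, -9], [-9, -8]]
Step 2: trace = -18, det = -1
Step 3: Discriminant = (-18)^2 - 4*(-1) = 328
Step 4: Eigenvalues: 0.0553851, -18.0554
Step 5: Signature = (# positive eigenvalues) - (# negative eigenvalues) = 0

0


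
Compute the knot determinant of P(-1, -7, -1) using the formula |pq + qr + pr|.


Step 1: Compute pq + qr + pr.
pq = (-1)*(-7) = 7
qr = (-7)*(-1) = 7
pr = (-1)*(-1) = 1
pq + qr + pr = 7 + 7 + 1 = 15
Step 2: Take absolute value.
det(P(-1,-7,-1)) = |15| = 15

15
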